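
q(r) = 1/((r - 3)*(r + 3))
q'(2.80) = -4.16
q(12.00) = 0.01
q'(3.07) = -34.01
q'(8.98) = -0.00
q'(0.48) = -0.01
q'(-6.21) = 0.01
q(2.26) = -0.26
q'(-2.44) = 0.53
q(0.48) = -0.11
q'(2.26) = -0.30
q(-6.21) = 0.03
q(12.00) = 0.01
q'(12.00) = 0.00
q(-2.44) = -0.33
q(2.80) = -0.86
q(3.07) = 2.35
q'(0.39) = -0.01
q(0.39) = -0.11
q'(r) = -1/((r - 3)*(r + 3)^2) - 1/((r - 3)^2*(r + 3)) = -2*r/(r^4 - 18*r^2 + 81)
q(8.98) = 0.01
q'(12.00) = 0.00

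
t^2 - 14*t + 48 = (t - 8)*(t - 6)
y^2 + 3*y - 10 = (y - 2)*(y + 5)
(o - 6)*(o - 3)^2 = o^3 - 12*o^2 + 45*o - 54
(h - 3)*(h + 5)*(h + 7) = h^3 + 9*h^2 - h - 105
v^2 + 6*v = v*(v + 6)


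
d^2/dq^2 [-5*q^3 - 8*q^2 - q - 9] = -30*q - 16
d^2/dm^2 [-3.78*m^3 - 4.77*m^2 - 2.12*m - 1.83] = -22.68*m - 9.54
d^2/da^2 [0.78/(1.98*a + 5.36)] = 6.115824/(1.98*a + 5.36)^3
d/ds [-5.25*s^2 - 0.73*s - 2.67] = -10.5*s - 0.73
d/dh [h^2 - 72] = 2*h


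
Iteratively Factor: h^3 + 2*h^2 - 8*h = (h - 2)*(h^2 + 4*h) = (h - 2)*(h + 4)*(h)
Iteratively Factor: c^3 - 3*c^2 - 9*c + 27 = (c - 3)*(c^2 - 9) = (c - 3)*(c + 3)*(c - 3)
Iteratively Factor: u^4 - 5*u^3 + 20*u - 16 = (u - 2)*(u^3 - 3*u^2 - 6*u + 8) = (u - 4)*(u - 2)*(u^2 + u - 2) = (u - 4)*(u - 2)*(u - 1)*(u + 2)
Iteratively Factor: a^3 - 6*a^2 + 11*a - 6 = (a - 2)*(a^2 - 4*a + 3) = (a - 2)*(a - 1)*(a - 3)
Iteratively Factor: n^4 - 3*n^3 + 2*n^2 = (n)*(n^3 - 3*n^2 + 2*n) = n*(n - 1)*(n^2 - 2*n) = n*(n - 2)*(n - 1)*(n)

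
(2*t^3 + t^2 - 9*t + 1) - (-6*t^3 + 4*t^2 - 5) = 8*t^3 - 3*t^2 - 9*t + 6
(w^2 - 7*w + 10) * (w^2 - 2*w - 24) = w^4 - 9*w^3 + 148*w - 240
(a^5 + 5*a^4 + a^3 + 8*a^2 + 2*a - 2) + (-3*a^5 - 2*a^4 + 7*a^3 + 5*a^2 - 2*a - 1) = -2*a^5 + 3*a^4 + 8*a^3 + 13*a^2 - 3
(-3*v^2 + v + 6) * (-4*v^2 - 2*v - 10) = 12*v^4 + 2*v^3 + 4*v^2 - 22*v - 60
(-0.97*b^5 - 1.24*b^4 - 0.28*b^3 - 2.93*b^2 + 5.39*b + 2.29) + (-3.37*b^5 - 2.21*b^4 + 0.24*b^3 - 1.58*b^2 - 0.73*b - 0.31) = -4.34*b^5 - 3.45*b^4 - 0.04*b^3 - 4.51*b^2 + 4.66*b + 1.98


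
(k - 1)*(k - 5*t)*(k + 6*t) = k^3 + k^2*t - k^2 - 30*k*t^2 - k*t + 30*t^2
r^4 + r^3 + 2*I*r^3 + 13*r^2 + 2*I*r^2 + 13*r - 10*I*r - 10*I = (r + 1)*(r - 2*I)*(r - I)*(r + 5*I)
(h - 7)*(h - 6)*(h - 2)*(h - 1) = h^4 - 16*h^3 + 83*h^2 - 152*h + 84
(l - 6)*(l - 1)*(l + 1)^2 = l^4 - 5*l^3 - 7*l^2 + 5*l + 6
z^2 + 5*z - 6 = (z - 1)*(z + 6)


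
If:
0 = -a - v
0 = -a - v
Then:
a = -v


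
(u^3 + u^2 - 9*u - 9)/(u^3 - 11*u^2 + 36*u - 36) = (u^2 + 4*u + 3)/(u^2 - 8*u + 12)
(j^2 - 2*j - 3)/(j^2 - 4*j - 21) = (-j^2 + 2*j + 3)/(-j^2 + 4*j + 21)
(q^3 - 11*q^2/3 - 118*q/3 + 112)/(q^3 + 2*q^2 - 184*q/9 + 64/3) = 3*(q - 7)/(3*q - 4)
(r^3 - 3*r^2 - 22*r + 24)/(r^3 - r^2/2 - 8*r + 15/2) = 2*(r^2 - 2*r - 24)/(2*r^2 + r - 15)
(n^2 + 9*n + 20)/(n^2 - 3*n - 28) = (n + 5)/(n - 7)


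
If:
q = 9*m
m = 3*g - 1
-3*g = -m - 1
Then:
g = q/27 + 1/3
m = q/9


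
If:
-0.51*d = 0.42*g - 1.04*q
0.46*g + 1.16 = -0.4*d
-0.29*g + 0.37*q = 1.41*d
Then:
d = 0.32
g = -2.80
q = -0.97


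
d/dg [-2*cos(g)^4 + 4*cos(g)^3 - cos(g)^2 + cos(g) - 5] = (8*cos(g)^3 - 12*cos(g)^2 + 2*cos(g) - 1)*sin(g)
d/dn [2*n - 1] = 2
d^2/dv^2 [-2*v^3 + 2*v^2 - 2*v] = 4 - 12*v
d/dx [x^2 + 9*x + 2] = 2*x + 9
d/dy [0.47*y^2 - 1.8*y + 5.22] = 0.94*y - 1.8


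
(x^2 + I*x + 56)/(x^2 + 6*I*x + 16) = (x - 7*I)/(x - 2*I)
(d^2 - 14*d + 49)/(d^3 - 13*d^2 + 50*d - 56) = (d - 7)/(d^2 - 6*d + 8)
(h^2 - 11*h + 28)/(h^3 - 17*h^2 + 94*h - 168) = 1/(h - 6)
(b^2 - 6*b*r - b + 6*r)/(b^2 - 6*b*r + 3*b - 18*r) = (b - 1)/(b + 3)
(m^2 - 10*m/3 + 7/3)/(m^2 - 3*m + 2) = (m - 7/3)/(m - 2)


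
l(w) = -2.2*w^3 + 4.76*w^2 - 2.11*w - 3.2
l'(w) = -6.6*w^2 + 9.52*w - 2.11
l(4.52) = -118.65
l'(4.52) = -93.92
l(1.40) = -2.86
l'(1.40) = -1.72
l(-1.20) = 9.99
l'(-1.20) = -23.04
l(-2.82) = 89.94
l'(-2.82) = -81.44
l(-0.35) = -1.78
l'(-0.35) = -6.25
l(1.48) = -3.03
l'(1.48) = -2.48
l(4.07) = -81.26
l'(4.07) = -72.69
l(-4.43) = 290.83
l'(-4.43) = -173.81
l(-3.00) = 105.37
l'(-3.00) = -90.07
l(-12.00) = 4509.16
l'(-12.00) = -1066.75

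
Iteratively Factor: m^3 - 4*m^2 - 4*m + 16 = (m - 4)*(m^2 - 4) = (m - 4)*(m - 2)*(m + 2)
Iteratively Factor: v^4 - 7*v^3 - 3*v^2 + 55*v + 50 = (v - 5)*(v^3 - 2*v^2 - 13*v - 10) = (v - 5)^2*(v^2 + 3*v + 2) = (v - 5)^2*(v + 1)*(v + 2)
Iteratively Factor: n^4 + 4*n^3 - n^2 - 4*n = (n + 1)*(n^3 + 3*n^2 - 4*n) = n*(n + 1)*(n^2 + 3*n - 4) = n*(n + 1)*(n + 4)*(n - 1)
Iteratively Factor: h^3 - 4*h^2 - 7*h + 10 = (h - 5)*(h^2 + h - 2) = (h - 5)*(h + 2)*(h - 1)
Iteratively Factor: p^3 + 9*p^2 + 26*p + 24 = (p + 4)*(p^2 + 5*p + 6) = (p + 2)*(p + 4)*(p + 3)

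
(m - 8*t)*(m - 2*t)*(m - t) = m^3 - 11*m^2*t + 26*m*t^2 - 16*t^3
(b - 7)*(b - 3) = b^2 - 10*b + 21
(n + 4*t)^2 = n^2 + 8*n*t + 16*t^2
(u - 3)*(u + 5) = u^2 + 2*u - 15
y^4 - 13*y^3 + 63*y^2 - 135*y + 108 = (y - 4)*(y - 3)^3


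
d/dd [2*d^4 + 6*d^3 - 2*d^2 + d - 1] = 8*d^3 + 18*d^2 - 4*d + 1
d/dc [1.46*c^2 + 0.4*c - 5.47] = 2.92*c + 0.4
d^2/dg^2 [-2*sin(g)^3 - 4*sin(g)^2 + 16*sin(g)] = 18*sin(g)^3 + 16*sin(g)^2 - 28*sin(g) - 8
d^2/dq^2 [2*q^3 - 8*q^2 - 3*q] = 12*q - 16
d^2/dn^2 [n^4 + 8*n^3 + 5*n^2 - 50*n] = 12*n^2 + 48*n + 10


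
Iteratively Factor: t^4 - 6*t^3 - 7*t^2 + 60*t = (t - 4)*(t^3 - 2*t^2 - 15*t) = (t - 5)*(t - 4)*(t^2 + 3*t) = (t - 5)*(t - 4)*(t + 3)*(t)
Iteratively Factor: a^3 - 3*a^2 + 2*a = (a - 2)*(a^2 - a) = a*(a - 2)*(a - 1)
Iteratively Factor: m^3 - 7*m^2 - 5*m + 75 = (m - 5)*(m^2 - 2*m - 15) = (m - 5)^2*(m + 3)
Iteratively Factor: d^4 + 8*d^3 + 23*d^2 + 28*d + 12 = (d + 2)*(d^3 + 6*d^2 + 11*d + 6) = (d + 2)^2*(d^2 + 4*d + 3) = (d + 1)*(d + 2)^2*(d + 3)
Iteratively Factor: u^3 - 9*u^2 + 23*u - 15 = (u - 1)*(u^2 - 8*u + 15) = (u - 5)*(u - 1)*(u - 3)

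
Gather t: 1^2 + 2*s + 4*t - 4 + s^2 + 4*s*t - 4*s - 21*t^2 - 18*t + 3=s^2 - 2*s - 21*t^2 + t*(4*s - 14)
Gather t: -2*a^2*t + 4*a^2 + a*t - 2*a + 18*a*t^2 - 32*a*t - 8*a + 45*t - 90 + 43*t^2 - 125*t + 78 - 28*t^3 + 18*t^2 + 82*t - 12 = 4*a^2 - 10*a - 28*t^3 + t^2*(18*a + 61) + t*(-2*a^2 - 31*a + 2) - 24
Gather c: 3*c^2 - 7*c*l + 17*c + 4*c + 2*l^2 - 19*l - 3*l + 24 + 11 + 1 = 3*c^2 + c*(21 - 7*l) + 2*l^2 - 22*l + 36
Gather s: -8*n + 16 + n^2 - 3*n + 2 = n^2 - 11*n + 18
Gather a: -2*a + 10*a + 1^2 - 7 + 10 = 8*a + 4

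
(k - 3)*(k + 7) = k^2 + 4*k - 21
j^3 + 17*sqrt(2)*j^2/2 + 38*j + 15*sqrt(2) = (j + sqrt(2)/2)*(j + 3*sqrt(2))*(j + 5*sqrt(2))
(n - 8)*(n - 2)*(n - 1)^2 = n^4 - 12*n^3 + 37*n^2 - 42*n + 16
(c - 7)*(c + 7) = c^2 - 49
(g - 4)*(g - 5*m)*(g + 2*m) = g^3 - 3*g^2*m - 4*g^2 - 10*g*m^2 + 12*g*m + 40*m^2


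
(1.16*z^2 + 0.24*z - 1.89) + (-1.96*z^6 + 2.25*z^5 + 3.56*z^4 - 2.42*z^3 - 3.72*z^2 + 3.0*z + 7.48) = -1.96*z^6 + 2.25*z^5 + 3.56*z^4 - 2.42*z^3 - 2.56*z^2 + 3.24*z + 5.59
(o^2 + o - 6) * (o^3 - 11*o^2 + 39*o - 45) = o^5 - 10*o^4 + 22*o^3 + 60*o^2 - 279*o + 270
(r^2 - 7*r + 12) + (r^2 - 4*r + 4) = 2*r^2 - 11*r + 16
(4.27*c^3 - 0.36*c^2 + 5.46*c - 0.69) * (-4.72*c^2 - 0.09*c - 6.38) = -20.1544*c^5 + 1.3149*c^4 - 52.9814*c^3 + 5.0622*c^2 - 34.7727*c + 4.4022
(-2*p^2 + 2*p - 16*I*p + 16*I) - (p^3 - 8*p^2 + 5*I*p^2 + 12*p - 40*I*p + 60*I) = -p^3 + 6*p^2 - 5*I*p^2 - 10*p + 24*I*p - 44*I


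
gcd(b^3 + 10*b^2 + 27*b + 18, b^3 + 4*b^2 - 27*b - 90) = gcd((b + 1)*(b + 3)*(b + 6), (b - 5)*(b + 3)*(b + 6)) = b^2 + 9*b + 18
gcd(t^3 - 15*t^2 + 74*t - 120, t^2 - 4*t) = t - 4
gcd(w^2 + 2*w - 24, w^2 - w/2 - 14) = w - 4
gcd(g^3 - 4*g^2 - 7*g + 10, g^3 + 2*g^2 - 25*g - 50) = g^2 - 3*g - 10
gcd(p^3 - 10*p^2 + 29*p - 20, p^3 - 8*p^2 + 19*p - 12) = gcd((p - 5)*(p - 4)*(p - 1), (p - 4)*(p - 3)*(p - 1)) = p^2 - 5*p + 4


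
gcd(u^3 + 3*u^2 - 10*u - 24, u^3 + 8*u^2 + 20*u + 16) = u^2 + 6*u + 8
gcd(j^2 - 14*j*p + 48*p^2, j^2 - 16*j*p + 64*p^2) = -j + 8*p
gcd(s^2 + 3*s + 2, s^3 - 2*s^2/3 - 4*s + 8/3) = s + 2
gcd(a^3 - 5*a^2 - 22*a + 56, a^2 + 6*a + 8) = a + 4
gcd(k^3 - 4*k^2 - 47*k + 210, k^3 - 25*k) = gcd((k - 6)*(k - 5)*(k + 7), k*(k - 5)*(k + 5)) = k - 5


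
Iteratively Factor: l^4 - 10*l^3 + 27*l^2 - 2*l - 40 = (l + 1)*(l^3 - 11*l^2 + 38*l - 40) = (l - 2)*(l + 1)*(l^2 - 9*l + 20) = (l - 4)*(l - 2)*(l + 1)*(l - 5)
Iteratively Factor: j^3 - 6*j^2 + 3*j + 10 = (j + 1)*(j^2 - 7*j + 10) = (j - 2)*(j + 1)*(j - 5)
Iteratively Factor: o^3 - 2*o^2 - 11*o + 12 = (o + 3)*(o^2 - 5*o + 4) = (o - 4)*(o + 3)*(o - 1)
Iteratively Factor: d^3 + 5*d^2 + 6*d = (d + 3)*(d^2 + 2*d) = (d + 2)*(d + 3)*(d)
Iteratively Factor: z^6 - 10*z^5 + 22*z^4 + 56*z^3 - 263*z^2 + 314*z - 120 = (z + 3)*(z^5 - 13*z^4 + 61*z^3 - 127*z^2 + 118*z - 40) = (z - 4)*(z + 3)*(z^4 - 9*z^3 + 25*z^2 - 27*z + 10) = (z - 4)*(z - 1)*(z + 3)*(z^3 - 8*z^2 + 17*z - 10) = (z - 4)*(z - 2)*(z - 1)*(z + 3)*(z^2 - 6*z + 5) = (z - 4)*(z - 2)*(z - 1)^2*(z + 3)*(z - 5)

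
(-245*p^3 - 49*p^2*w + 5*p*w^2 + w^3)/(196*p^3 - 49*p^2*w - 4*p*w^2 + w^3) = (-5*p - w)/(4*p - w)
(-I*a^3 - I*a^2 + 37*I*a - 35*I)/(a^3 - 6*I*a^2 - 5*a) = I*(a^3 + a^2 - 37*a + 35)/(a*(-a^2 + 6*I*a + 5))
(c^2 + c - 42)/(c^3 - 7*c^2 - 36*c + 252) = (c + 7)/(c^2 - c - 42)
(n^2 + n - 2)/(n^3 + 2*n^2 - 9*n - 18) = (n - 1)/(n^2 - 9)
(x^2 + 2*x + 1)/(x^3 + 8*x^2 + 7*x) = (x + 1)/(x*(x + 7))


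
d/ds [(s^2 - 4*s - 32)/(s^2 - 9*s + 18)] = 5*(-s^2 + 20*s - 72)/(s^4 - 18*s^3 + 117*s^2 - 324*s + 324)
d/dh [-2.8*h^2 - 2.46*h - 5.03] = -5.6*h - 2.46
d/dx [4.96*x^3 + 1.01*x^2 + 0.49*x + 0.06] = 14.88*x^2 + 2.02*x + 0.49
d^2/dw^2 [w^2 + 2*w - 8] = 2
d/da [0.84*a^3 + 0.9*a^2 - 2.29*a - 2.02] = 2.52*a^2 + 1.8*a - 2.29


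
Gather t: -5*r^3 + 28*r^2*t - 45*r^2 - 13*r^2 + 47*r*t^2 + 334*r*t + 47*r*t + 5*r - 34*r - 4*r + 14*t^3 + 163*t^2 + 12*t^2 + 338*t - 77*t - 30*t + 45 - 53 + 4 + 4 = -5*r^3 - 58*r^2 - 33*r + 14*t^3 + t^2*(47*r + 175) + t*(28*r^2 + 381*r + 231)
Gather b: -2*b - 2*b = -4*b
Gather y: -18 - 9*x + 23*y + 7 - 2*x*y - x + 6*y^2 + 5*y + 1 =-10*x + 6*y^2 + y*(28 - 2*x) - 10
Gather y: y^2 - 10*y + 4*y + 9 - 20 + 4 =y^2 - 6*y - 7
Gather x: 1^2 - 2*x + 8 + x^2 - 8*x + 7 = x^2 - 10*x + 16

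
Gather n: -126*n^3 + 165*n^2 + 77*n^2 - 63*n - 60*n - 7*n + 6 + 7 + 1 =-126*n^3 + 242*n^2 - 130*n + 14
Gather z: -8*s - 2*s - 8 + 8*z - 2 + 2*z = -10*s + 10*z - 10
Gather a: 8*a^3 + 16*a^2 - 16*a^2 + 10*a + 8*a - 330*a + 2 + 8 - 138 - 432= 8*a^3 - 312*a - 560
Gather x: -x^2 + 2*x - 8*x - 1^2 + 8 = -x^2 - 6*x + 7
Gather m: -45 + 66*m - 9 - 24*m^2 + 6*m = -24*m^2 + 72*m - 54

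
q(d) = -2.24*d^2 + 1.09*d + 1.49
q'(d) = 1.09 - 4.48*d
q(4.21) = -33.62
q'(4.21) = -17.77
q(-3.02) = -22.23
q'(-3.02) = 14.62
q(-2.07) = -10.36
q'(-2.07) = 10.36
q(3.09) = -16.53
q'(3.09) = -12.75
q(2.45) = -9.29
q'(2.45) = -9.89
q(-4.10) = -40.63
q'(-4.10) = 19.46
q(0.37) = 1.59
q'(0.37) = -0.57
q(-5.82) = -80.73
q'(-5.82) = 27.16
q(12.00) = -307.99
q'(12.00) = -52.67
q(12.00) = -307.99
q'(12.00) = -52.67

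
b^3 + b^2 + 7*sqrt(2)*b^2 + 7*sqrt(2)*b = b*(b + 1)*(b + 7*sqrt(2))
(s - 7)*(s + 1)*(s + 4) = s^3 - 2*s^2 - 31*s - 28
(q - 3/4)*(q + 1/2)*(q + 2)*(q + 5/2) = q^4 + 17*q^3/4 + 7*q^2/2 - 47*q/16 - 15/8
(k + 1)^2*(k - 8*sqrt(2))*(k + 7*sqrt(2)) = k^4 - sqrt(2)*k^3 + 2*k^3 - 111*k^2 - 2*sqrt(2)*k^2 - 224*k - sqrt(2)*k - 112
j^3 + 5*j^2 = j^2*(j + 5)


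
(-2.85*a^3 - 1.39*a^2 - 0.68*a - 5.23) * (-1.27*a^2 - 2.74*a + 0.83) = 3.6195*a^5 + 9.5743*a^4 + 2.3067*a^3 + 7.3516*a^2 + 13.7658*a - 4.3409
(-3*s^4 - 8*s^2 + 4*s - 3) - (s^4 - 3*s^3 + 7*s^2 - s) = -4*s^4 + 3*s^3 - 15*s^2 + 5*s - 3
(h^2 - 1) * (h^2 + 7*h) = h^4 + 7*h^3 - h^2 - 7*h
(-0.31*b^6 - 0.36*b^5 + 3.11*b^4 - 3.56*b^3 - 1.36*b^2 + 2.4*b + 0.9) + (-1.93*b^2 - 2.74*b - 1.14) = -0.31*b^6 - 0.36*b^5 + 3.11*b^4 - 3.56*b^3 - 3.29*b^2 - 0.34*b - 0.24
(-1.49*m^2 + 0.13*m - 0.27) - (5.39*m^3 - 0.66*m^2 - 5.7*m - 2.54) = -5.39*m^3 - 0.83*m^2 + 5.83*m + 2.27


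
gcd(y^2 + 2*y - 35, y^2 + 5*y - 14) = y + 7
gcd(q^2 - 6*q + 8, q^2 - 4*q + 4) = q - 2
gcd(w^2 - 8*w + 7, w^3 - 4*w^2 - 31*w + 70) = w - 7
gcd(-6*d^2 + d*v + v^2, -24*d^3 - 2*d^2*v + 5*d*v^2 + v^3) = -6*d^2 + d*v + v^2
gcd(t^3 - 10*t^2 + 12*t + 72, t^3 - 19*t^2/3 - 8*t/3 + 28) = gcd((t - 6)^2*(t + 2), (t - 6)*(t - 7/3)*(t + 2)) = t^2 - 4*t - 12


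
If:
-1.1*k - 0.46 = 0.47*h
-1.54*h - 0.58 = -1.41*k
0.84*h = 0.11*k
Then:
No Solution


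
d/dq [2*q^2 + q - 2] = 4*q + 1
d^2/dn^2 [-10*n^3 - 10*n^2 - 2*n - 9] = -60*n - 20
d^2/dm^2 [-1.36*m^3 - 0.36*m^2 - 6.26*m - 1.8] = -8.16*m - 0.72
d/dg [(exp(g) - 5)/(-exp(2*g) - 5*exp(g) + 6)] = ((exp(g) - 5)*(2*exp(g) + 5) - exp(2*g) - 5*exp(g) + 6)*exp(g)/(exp(2*g) + 5*exp(g) - 6)^2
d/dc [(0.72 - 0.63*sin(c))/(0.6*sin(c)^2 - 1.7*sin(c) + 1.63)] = (0.378*sin(c)^2 - 0.864*sin(c) + 0.1971)*cos(c)/(0.36*sin(c)^4 - 2.04*sin(c)^3 + 4.846*sin(c)^2 - 5.542*sin(c) + 2.6569)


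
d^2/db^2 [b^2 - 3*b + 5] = 2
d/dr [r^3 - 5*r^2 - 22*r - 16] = 3*r^2 - 10*r - 22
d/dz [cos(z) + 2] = -sin(z)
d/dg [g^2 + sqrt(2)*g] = 2*g + sqrt(2)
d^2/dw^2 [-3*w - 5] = 0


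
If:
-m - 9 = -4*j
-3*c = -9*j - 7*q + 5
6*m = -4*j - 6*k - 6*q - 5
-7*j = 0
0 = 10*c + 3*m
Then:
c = 27/10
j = 0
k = 661/105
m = -9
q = 131/70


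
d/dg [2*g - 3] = 2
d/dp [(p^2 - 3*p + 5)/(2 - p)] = (-p^2 + 4*p - 1)/(p^2 - 4*p + 4)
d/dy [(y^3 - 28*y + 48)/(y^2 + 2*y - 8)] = (y^2 + 8*y + 32)/(y^2 + 8*y + 16)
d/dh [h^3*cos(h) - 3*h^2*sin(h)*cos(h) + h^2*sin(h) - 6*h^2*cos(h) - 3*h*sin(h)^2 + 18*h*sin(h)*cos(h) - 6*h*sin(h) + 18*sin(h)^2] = -h^3*sin(h) + 6*h^2*sin(h) + 4*h^2*cos(h) - 3*h^2*cos(2*h) + 2*h*sin(h) - 6*h*sin(2*h) - 18*h*cos(h) + 18*h*cos(2*h) - 6*sin(h) + 27*sin(2*h) + 3*cos(2*h)/2 - 3/2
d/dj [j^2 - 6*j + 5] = 2*j - 6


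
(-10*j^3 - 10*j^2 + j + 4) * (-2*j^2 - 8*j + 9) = 20*j^5 + 100*j^4 - 12*j^3 - 106*j^2 - 23*j + 36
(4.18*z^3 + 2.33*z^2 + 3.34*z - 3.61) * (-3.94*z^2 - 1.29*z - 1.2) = -16.4692*z^5 - 14.5724*z^4 - 21.1813*z^3 + 7.1188*z^2 + 0.6489*z + 4.332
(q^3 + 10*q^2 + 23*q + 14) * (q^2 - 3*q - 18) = q^5 + 7*q^4 - 25*q^3 - 235*q^2 - 456*q - 252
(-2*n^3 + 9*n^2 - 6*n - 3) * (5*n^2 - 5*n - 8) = -10*n^5 + 55*n^4 - 59*n^3 - 57*n^2 + 63*n + 24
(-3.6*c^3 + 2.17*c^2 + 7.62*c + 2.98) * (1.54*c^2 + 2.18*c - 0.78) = -5.544*c^5 - 4.5062*c^4 + 19.2734*c^3 + 19.5082*c^2 + 0.5528*c - 2.3244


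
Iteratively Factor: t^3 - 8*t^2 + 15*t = (t)*(t^2 - 8*t + 15) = t*(t - 3)*(t - 5)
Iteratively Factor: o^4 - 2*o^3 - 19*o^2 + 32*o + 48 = (o + 1)*(o^3 - 3*o^2 - 16*o + 48) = (o + 1)*(o + 4)*(o^2 - 7*o + 12) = (o - 3)*(o + 1)*(o + 4)*(o - 4)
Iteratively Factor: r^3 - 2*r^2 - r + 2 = (r + 1)*(r^2 - 3*r + 2) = (r - 2)*(r + 1)*(r - 1)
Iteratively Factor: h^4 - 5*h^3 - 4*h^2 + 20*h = (h - 2)*(h^3 - 3*h^2 - 10*h) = (h - 2)*(h + 2)*(h^2 - 5*h) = h*(h - 2)*(h + 2)*(h - 5)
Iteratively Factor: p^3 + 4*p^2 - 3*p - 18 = (p - 2)*(p^2 + 6*p + 9) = (p - 2)*(p + 3)*(p + 3)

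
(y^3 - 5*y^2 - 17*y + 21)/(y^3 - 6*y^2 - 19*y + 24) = (y - 7)/(y - 8)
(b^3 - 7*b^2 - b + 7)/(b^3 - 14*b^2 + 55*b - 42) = (b + 1)/(b - 6)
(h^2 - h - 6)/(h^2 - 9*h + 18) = (h + 2)/(h - 6)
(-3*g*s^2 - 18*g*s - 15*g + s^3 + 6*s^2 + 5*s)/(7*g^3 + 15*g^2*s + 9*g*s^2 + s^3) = (-3*g*s^2 - 18*g*s - 15*g + s^3 + 6*s^2 + 5*s)/(7*g^3 + 15*g^2*s + 9*g*s^2 + s^3)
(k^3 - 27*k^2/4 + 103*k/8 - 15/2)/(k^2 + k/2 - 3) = (k^2 - 21*k/4 + 5)/(k + 2)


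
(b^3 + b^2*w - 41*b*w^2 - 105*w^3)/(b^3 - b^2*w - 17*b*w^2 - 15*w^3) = (-b^2 + 2*b*w + 35*w^2)/(-b^2 + 4*b*w + 5*w^2)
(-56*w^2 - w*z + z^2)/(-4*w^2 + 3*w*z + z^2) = (-56*w^2 - w*z + z^2)/(-4*w^2 + 3*w*z + z^2)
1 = 1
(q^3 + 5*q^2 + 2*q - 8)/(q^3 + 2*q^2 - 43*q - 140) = (q^2 + q - 2)/(q^2 - 2*q - 35)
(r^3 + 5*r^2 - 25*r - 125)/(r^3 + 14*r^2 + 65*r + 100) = (r - 5)/(r + 4)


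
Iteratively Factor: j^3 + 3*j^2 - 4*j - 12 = (j + 3)*(j^2 - 4) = (j - 2)*(j + 3)*(j + 2)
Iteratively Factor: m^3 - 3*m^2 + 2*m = (m - 2)*(m^2 - m) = (m - 2)*(m - 1)*(m)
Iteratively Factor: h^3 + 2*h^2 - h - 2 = (h - 1)*(h^2 + 3*h + 2) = (h - 1)*(h + 1)*(h + 2)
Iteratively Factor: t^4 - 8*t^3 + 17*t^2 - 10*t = (t - 5)*(t^3 - 3*t^2 + 2*t) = t*(t - 5)*(t^2 - 3*t + 2) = t*(t - 5)*(t - 2)*(t - 1)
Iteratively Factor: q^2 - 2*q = (q - 2)*(q)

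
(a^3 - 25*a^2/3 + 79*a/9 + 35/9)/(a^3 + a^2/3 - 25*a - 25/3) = (3*a^2 - 26*a + 35)/(3*(a^2 - 25))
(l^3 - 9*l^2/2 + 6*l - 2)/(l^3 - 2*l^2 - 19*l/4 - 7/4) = 2*(-2*l^3 + 9*l^2 - 12*l + 4)/(-4*l^3 + 8*l^2 + 19*l + 7)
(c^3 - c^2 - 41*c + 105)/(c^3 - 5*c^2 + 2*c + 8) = (c^3 - c^2 - 41*c + 105)/(c^3 - 5*c^2 + 2*c + 8)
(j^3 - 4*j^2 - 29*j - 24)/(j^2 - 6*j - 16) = (j^2 + 4*j + 3)/(j + 2)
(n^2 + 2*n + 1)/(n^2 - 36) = (n^2 + 2*n + 1)/(n^2 - 36)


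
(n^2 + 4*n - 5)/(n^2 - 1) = (n + 5)/(n + 1)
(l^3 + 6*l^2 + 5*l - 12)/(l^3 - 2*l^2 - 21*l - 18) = (l^2 + 3*l - 4)/(l^2 - 5*l - 6)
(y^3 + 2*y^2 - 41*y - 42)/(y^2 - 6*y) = y + 8 + 7/y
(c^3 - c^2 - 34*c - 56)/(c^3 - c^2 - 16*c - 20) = (c^2 - 3*c - 28)/(c^2 - 3*c - 10)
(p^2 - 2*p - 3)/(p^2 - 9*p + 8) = (p^2 - 2*p - 3)/(p^2 - 9*p + 8)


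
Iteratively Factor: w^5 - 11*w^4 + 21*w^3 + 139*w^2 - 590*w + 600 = (w - 5)*(w^4 - 6*w^3 - 9*w^2 + 94*w - 120) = (w - 5)*(w - 2)*(w^3 - 4*w^2 - 17*w + 60) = (w - 5)^2*(w - 2)*(w^2 + w - 12) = (w - 5)^2*(w - 2)*(w + 4)*(w - 3)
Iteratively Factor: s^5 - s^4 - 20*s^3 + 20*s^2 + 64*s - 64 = (s + 4)*(s^4 - 5*s^3 + 20*s - 16) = (s - 1)*(s + 4)*(s^3 - 4*s^2 - 4*s + 16) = (s - 1)*(s + 2)*(s + 4)*(s^2 - 6*s + 8) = (s - 2)*(s - 1)*(s + 2)*(s + 4)*(s - 4)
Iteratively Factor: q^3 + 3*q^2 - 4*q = (q)*(q^2 + 3*q - 4) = q*(q - 1)*(q + 4)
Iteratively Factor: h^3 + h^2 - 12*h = (h - 3)*(h^2 + 4*h) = h*(h - 3)*(h + 4)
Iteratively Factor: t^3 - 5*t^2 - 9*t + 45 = (t - 3)*(t^2 - 2*t - 15) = (t - 5)*(t - 3)*(t + 3)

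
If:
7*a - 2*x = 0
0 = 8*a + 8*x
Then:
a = 0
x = 0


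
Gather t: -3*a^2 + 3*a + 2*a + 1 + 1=-3*a^2 + 5*a + 2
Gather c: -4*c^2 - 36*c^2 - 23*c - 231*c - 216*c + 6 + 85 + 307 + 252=-40*c^2 - 470*c + 650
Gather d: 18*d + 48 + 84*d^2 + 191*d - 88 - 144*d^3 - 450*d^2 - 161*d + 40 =-144*d^3 - 366*d^2 + 48*d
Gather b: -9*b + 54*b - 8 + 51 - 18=45*b + 25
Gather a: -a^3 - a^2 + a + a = -a^3 - a^2 + 2*a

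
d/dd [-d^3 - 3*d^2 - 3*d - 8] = -3*d^2 - 6*d - 3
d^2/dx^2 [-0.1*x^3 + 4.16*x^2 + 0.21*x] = 8.32 - 0.6*x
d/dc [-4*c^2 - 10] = -8*c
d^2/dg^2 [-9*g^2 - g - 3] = -18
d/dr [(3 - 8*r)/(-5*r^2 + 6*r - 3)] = 2*(-20*r^2 + 15*r + 3)/(25*r^4 - 60*r^3 + 66*r^2 - 36*r + 9)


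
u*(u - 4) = u^2 - 4*u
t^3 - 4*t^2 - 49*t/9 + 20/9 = (t - 5)*(t - 1/3)*(t + 4/3)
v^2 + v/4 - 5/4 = (v - 1)*(v + 5/4)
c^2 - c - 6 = (c - 3)*(c + 2)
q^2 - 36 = (q - 6)*(q + 6)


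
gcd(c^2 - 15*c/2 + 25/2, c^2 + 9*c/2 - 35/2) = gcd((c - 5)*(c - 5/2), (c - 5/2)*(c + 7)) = c - 5/2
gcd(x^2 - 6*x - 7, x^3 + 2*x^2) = 1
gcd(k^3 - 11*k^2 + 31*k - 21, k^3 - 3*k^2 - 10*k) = 1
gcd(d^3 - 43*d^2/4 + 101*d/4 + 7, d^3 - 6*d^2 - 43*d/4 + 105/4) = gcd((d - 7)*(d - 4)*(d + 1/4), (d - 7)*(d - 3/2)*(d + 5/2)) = d - 7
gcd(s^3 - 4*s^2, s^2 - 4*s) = s^2 - 4*s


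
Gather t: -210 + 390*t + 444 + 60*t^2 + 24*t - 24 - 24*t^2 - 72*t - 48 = 36*t^2 + 342*t + 162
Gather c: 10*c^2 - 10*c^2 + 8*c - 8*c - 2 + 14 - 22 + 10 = 0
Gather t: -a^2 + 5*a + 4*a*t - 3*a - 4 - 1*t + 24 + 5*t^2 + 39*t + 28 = -a^2 + 2*a + 5*t^2 + t*(4*a + 38) + 48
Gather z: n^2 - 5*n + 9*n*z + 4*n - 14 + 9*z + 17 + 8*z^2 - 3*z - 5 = n^2 - n + 8*z^2 + z*(9*n + 6) - 2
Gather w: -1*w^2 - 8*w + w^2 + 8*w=0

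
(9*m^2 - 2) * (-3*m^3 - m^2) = -27*m^5 - 9*m^4 + 6*m^3 + 2*m^2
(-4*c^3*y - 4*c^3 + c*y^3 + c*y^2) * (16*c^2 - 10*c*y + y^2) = -64*c^5*y - 64*c^5 + 40*c^4*y^2 + 40*c^4*y + 12*c^3*y^3 + 12*c^3*y^2 - 10*c^2*y^4 - 10*c^2*y^3 + c*y^5 + c*y^4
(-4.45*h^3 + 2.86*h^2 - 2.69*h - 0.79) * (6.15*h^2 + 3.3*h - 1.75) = -27.3675*h^5 + 2.904*h^4 + 0.681999999999999*h^3 - 18.7405*h^2 + 2.1005*h + 1.3825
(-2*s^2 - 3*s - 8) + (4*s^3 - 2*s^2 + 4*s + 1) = 4*s^3 - 4*s^2 + s - 7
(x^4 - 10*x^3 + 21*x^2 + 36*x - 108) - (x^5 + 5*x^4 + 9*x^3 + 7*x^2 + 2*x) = -x^5 - 4*x^4 - 19*x^3 + 14*x^2 + 34*x - 108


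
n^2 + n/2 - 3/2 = (n - 1)*(n + 3/2)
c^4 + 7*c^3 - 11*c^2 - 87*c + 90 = (c - 3)*(c - 1)*(c + 5)*(c + 6)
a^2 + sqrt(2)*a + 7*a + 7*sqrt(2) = (a + 7)*(a + sqrt(2))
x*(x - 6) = x^2 - 6*x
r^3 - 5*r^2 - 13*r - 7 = (r - 7)*(r + 1)^2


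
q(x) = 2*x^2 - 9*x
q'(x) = 4*x - 9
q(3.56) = -6.69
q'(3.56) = 5.24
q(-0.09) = 0.83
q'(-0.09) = -9.36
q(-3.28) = 51.04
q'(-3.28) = -22.12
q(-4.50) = 81.00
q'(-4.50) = -27.00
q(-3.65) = 59.50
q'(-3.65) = -23.60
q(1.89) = -9.87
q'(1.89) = -1.44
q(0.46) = -3.72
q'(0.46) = -7.16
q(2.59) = -9.89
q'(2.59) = 1.36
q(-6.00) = 126.00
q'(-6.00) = -33.00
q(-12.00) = 396.00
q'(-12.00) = -57.00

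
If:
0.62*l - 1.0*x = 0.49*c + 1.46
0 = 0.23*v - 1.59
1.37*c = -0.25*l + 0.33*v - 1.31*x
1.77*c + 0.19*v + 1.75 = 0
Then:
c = -1.73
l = 5.13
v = 6.91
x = 2.57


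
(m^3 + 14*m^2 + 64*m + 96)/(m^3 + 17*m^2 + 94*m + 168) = (m + 4)/(m + 7)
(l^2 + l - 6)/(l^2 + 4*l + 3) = (l - 2)/(l + 1)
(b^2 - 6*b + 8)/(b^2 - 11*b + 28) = (b - 2)/(b - 7)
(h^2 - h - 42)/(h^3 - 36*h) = (h - 7)/(h*(h - 6))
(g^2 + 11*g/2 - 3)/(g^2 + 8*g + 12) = (g - 1/2)/(g + 2)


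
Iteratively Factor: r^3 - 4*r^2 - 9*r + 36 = (r - 3)*(r^2 - r - 12) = (r - 3)*(r + 3)*(r - 4)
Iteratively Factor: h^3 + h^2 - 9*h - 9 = (h - 3)*(h^2 + 4*h + 3) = (h - 3)*(h + 1)*(h + 3)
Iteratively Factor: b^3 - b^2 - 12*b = (b)*(b^2 - b - 12) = b*(b + 3)*(b - 4)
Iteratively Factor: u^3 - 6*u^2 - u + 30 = (u - 3)*(u^2 - 3*u - 10) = (u - 3)*(u + 2)*(u - 5)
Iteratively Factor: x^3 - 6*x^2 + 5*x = (x - 5)*(x^2 - x) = x*(x - 5)*(x - 1)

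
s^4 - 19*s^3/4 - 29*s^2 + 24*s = s*(s - 8)*(s - 3/4)*(s + 4)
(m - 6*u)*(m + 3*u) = m^2 - 3*m*u - 18*u^2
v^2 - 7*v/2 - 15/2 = (v - 5)*(v + 3/2)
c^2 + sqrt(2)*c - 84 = (c - 6*sqrt(2))*(c + 7*sqrt(2))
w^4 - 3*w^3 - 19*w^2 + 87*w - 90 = (w - 3)^2*(w - 2)*(w + 5)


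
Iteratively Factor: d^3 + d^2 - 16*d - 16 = (d + 1)*(d^2 - 16) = (d - 4)*(d + 1)*(d + 4)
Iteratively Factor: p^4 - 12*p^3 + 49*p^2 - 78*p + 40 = (p - 5)*(p^3 - 7*p^2 + 14*p - 8) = (p - 5)*(p - 4)*(p^2 - 3*p + 2) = (p - 5)*(p - 4)*(p - 1)*(p - 2)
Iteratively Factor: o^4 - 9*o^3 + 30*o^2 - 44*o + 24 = (o - 2)*(o^3 - 7*o^2 + 16*o - 12) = (o - 2)^2*(o^2 - 5*o + 6) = (o - 3)*(o - 2)^2*(o - 2)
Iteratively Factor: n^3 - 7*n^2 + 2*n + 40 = (n - 4)*(n^2 - 3*n - 10) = (n - 4)*(n + 2)*(n - 5)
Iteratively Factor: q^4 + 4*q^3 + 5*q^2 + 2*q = (q + 1)*(q^3 + 3*q^2 + 2*q) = (q + 1)^2*(q^2 + 2*q) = q*(q + 1)^2*(q + 2)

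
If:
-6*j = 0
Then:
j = 0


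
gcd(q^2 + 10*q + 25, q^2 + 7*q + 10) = q + 5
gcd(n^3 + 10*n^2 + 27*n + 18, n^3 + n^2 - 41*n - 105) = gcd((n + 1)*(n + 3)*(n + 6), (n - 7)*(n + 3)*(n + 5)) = n + 3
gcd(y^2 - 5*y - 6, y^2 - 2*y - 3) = y + 1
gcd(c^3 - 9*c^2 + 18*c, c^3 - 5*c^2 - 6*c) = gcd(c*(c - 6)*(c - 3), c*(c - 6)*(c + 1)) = c^2 - 6*c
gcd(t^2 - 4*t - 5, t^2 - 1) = t + 1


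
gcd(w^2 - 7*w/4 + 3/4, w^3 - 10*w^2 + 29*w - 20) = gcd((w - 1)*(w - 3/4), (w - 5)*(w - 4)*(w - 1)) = w - 1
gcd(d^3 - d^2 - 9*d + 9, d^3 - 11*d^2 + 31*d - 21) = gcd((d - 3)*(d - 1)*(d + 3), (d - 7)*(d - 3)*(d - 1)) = d^2 - 4*d + 3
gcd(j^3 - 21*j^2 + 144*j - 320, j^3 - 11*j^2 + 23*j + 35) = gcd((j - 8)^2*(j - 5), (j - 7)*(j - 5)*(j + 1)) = j - 5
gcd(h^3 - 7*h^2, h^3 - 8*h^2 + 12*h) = h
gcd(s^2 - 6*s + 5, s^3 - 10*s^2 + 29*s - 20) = s^2 - 6*s + 5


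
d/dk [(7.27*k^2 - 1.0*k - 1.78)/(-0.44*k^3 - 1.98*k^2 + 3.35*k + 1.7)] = (3.1988*k^4 - 0.879999999999999*k^3 + 20.0249*k^2 + 17.6692*k + 4.263)/(0.1936*k^6 + 1.7424*k^5 + 0.9724*k^4 - 14.762*k^3 + 4.4905*k^2 + 11.39*k + 2.89)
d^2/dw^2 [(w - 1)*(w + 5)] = 2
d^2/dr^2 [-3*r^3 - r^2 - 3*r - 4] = -18*r - 2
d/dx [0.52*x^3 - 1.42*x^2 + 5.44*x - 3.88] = 1.56*x^2 - 2.84*x + 5.44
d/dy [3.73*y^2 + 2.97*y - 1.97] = 7.46*y + 2.97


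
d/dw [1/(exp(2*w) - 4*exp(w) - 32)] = 2*(2 - exp(w))*exp(w)/(-exp(2*w) + 4*exp(w) + 32)^2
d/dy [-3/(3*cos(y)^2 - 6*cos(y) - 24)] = 2*(1 - cos(y))*sin(y)/(sin(y)^2 + 2*cos(y) + 7)^2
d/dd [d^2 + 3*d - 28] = 2*d + 3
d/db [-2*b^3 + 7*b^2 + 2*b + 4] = -6*b^2 + 14*b + 2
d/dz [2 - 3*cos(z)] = 3*sin(z)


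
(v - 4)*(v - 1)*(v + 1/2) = v^3 - 9*v^2/2 + 3*v/2 + 2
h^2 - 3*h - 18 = (h - 6)*(h + 3)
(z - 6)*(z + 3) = z^2 - 3*z - 18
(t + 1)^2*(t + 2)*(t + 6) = t^4 + 10*t^3 + 29*t^2 + 32*t + 12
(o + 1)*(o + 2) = o^2 + 3*o + 2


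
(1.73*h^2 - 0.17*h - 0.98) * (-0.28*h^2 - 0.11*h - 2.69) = -0.4844*h^4 - 0.1427*h^3 - 4.3606*h^2 + 0.5651*h + 2.6362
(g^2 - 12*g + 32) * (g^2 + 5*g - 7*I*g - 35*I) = g^4 - 7*g^3 - 7*I*g^3 - 28*g^2 + 49*I*g^2 + 160*g + 196*I*g - 1120*I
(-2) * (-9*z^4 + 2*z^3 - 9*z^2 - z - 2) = 18*z^4 - 4*z^3 + 18*z^2 + 2*z + 4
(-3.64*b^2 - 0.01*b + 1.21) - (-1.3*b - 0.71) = -3.64*b^2 + 1.29*b + 1.92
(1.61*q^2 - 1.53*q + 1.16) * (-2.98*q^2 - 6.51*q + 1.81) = -4.7978*q^4 - 5.9217*q^3 + 9.4176*q^2 - 10.3209*q + 2.0996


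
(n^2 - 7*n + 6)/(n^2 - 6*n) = (n - 1)/n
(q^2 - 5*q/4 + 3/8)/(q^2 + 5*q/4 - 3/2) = (q - 1/2)/(q + 2)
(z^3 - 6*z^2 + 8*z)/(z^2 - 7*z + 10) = z*(z - 4)/(z - 5)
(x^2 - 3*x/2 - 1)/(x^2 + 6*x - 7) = (x^2 - 3*x/2 - 1)/(x^2 + 6*x - 7)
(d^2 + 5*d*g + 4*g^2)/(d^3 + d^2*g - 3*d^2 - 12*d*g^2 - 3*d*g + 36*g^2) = (d + g)/(d^2 - 3*d*g - 3*d + 9*g)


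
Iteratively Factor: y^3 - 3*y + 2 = (y - 1)*(y^2 + y - 2) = (y - 1)*(y + 2)*(y - 1)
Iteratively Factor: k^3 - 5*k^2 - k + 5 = (k - 5)*(k^2 - 1) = (k - 5)*(k + 1)*(k - 1)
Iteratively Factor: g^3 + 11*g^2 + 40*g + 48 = (g + 3)*(g^2 + 8*g + 16) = (g + 3)*(g + 4)*(g + 4)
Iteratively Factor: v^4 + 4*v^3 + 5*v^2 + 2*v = (v + 1)*(v^3 + 3*v^2 + 2*v) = (v + 1)^2*(v^2 + 2*v) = (v + 1)^2*(v + 2)*(v)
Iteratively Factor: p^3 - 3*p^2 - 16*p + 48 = (p - 4)*(p^2 + p - 12) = (p - 4)*(p - 3)*(p + 4)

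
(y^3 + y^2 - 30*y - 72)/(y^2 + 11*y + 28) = (y^2 - 3*y - 18)/(y + 7)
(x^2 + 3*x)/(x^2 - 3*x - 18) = x/(x - 6)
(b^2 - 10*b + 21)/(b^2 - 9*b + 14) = (b - 3)/(b - 2)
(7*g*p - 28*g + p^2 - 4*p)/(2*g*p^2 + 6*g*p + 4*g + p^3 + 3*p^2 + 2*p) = (7*g*p - 28*g + p^2 - 4*p)/(2*g*p^2 + 6*g*p + 4*g + p^3 + 3*p^2 + 2*p)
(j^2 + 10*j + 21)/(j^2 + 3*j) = (j + 7)/j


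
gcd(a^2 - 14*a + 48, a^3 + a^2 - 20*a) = 1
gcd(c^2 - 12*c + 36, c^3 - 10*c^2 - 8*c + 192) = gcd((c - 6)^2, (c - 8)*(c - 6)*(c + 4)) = c - 6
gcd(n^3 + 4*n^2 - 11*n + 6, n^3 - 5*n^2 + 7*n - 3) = n^2 - 2*n + 1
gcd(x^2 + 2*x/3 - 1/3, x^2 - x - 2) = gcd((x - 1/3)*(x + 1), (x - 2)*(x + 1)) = x + 1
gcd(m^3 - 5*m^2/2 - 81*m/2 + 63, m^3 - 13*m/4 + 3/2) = m - 3/2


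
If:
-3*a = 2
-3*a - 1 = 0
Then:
No Solution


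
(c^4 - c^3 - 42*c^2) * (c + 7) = c^5 + 6*c^4 - 49*c^3 - 294*c^2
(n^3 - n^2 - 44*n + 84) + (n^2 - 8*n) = n^3 - 52*n + 84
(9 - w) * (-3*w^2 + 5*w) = 3*w^3 - 32*w^2 + 45*w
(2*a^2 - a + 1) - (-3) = 2*a^2 - a + 4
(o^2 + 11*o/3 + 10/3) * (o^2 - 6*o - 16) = o^4 - 7*o^3/3 - 104*o^2/3 - 236*o/3 - 160/3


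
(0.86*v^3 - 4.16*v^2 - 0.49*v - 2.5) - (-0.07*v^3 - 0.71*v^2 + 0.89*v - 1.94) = 0.93*v^3 - 3.45*v^2 - 1.38*v - 0.56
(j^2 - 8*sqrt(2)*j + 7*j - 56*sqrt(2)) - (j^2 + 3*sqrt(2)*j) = -11*sqrt(2)*j + 7*j - 56*sqrt(2)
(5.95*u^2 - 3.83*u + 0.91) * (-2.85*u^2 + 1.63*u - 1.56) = -16.9575*u^4 + 20.614*u^3 - 18.1184*u^2 + 7.4581*u - 1.4196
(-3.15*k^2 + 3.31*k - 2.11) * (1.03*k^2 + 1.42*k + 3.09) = -3.2445*k^4 - 1.0637*k^3 - 7.2066*k^2 + 7.2317*k - 6.5199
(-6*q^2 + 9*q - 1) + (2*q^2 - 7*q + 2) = -4*q^2 + 2*q + 1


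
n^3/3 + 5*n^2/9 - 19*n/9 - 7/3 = (n/3 + 1/3)*(n - 7/3)*(n + 3)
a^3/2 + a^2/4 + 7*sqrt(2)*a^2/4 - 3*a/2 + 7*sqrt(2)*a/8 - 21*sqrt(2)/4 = (a/2 + 1)*(a - 3/2)*(a + 7*sqrt(2)/2)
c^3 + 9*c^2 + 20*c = c*(c + 4)*(c + 5)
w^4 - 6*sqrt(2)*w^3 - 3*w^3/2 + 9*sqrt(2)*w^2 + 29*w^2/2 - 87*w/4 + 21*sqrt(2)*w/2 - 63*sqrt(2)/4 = (w - 3/2)*(w - 7*sqrt(2)/2)*(w - 3*sqrt(2))*(w + sqrt(2)/2)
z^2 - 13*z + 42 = (z - 7)*(z - 6)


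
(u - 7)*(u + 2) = u^2 - 5*u - 14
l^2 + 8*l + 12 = (l + 2)*(l + 6)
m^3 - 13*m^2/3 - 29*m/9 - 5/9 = (m - 5)*(m + 1/3)^2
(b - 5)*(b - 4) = b^2 - 9*b + 20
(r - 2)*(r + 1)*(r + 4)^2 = r^4 + 7*r^3 + 6*r^2 - 32*r - 32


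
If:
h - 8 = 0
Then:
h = 8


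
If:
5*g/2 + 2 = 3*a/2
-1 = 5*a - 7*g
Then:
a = -33/4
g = -23/4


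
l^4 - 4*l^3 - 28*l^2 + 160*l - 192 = (l - 4)^2*(l - 2)*(l + 6)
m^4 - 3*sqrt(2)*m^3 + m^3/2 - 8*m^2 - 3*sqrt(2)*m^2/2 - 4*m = m*(m + 1/2)*(m - 4*sqrt(2))*(m + sqrt(2))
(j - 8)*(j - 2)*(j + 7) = j^3 - 3*j^2 - 54*j + 112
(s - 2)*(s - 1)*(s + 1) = s^3 - 2*s^2 - s + 2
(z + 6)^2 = z^2 + 12*z + 36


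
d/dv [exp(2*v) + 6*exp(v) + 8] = 2*(exp(v) + 3)*exp(v)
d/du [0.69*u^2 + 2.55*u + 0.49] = 1.38*u + 2.55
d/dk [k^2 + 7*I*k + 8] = 2*k + 7*I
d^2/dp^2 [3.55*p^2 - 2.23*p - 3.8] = 7.10000000000000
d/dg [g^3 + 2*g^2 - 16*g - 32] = 3*g^2 + 4*g - 16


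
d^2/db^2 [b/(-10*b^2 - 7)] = 20*b*(21 - 10*b^2)/(10*b^2 + 7)^3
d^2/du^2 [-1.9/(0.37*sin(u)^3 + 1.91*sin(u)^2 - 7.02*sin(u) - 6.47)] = (-187.26552*(0.544159544159544*sin(u) - 0.158119658119658*cos(u)^2 - 0.841880341880342)^2*cos(u)^2 + (12.81075*sin(u) + 1.58175*sin(3*u) + 7.258*cos(2*u))*(0.37*sin(u)^3 + 1.91*sin(u)^2 - 7.02*sin(u) - 6.47))/(0.37*sin(u)^3 + 1.91*sin(u)^2 - 7.02*sin(u) - 6.47)^3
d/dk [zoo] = 0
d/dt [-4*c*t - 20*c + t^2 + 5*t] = -4*c + 2*t + 5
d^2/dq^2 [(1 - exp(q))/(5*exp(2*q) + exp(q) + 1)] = (-25*exp(4*q) + 105*exp(3*q) + 45*exp(2*q) - 18*exp(q) - 2)*exp(q)/(125*exp(6*q) + 75*exp(5*q) + 90*exp(4*q) + 31*exp(3*q) + 18*exp(2*q) + 3*exp(q) + 1)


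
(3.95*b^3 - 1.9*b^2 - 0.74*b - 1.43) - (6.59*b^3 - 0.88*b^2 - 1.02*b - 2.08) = -2.64*b^3 - 1.02*b^2 + 0.28*b + 0.65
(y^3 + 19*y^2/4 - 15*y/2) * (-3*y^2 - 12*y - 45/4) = -3*y^5 - 105*y^4/4 - 183*y^3/4 + 585*y^2/16 + 675*y/8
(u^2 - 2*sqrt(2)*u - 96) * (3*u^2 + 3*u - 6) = 3*u^4 - 6*sqrt(2)*u^3 + 3*u^3 - 294*u^2 - 6*sqrt(2)*u^2 - 288*u + 12*sqrt(2)*u + 576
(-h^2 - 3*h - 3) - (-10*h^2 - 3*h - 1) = 9*h^2 - 2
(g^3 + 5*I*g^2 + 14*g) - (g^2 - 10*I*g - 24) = g^3 - g^2 + 5*I*g^2 + 14*g + 10*I*g + 24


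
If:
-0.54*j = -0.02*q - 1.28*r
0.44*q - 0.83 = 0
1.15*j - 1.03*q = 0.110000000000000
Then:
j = 1.79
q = 1.89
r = 0.72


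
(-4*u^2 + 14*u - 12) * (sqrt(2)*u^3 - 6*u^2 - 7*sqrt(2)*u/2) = -4*sqrt(2)*u^5 + 14*sqrt(2)*u^4 + 24*u^4 - 84*u^3 + 2*sqrt(2)*u^3 - 49*sqrt(2)*u^2 + 72*u^2 + 42*sqrt(2)*u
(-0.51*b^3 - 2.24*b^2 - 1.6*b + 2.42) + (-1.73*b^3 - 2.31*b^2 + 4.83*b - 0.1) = -2.24*b^3 - 4.55*b^2 + 3.23*b + 2.32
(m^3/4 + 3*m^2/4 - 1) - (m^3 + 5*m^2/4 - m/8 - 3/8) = -3*m^3/4 - m^2/2 + m/8 - 5/8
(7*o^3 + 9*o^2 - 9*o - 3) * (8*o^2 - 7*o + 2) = 56*o^5 + 23*o^4 - 121*o^3 + 57*o^2 + 3*o - 6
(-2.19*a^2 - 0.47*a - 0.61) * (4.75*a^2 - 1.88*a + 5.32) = -10.4025*a^4 + 1.8847*a^3 - 13.6647*a^2 - 1.3536*a - 3.2452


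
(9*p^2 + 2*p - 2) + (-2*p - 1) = 9*p^2 - 3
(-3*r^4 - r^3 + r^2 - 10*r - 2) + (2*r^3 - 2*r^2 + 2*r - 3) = -3*r^4 + r^3 - r^2 - 8*r - 5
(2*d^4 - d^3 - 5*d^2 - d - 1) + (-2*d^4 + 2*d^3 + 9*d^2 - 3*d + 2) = d^3 + 4*d^2 - 4*d + 1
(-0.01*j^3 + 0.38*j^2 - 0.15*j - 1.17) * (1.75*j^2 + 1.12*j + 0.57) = -0.0175*j^5 + 0.6538*j^4 + 0.1574*j^3 - 1.9989*j^2 - 1.3959*j - 0.6669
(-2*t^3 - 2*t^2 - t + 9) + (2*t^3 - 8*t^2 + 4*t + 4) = -10*t^2 + 3*t + 13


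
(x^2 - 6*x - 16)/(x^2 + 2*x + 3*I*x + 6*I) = (x - 8)/(x + 3*I)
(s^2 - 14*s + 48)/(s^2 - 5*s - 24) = (s - 6)/(s + 3)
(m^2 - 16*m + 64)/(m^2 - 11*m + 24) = (m - 8)/(m - 3)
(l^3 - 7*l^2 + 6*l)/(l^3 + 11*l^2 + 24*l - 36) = l*(l - 6)/(l^2 + 12*l + 36)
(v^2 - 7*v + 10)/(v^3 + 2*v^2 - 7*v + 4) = (v^2 - 7*v + 10)/(v^3 + 2*v^2 - 7*v + 4)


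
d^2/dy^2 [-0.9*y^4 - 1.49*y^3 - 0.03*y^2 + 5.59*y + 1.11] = -10.8*y^2 - 8.94*y - 0.06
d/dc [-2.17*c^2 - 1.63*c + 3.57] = -4.34*c - 1.63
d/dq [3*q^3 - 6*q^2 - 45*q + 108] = 9*q^2 - 12*q - 45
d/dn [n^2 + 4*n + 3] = 2*n + 4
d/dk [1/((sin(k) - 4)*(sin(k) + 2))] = 2*(1 - sin(k))*cos(k)/((sin(k) - 4)^2*(sin(k) + 2)^2)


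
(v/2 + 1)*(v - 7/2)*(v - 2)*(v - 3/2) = v^4/2 - 5*v^3/2 + 5*v^2/8 + 10*v - 21/2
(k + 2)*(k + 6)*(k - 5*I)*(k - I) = k^4 + 8*k^3 - 6*I*k^3 + 7*k^2 - 48*I*k^2 - 40*k - 72*I*k - 60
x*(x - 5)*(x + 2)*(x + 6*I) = x^4 - 3*x^3 + 6*I*x^3 - 10*x^2 - 18*I*x^2 - 60*I*x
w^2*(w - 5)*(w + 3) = w^4 - 2*w^3 - 15*w^2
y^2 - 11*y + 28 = (y - 7)*(y - 4)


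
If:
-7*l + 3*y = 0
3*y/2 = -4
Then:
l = -8/7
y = -8/3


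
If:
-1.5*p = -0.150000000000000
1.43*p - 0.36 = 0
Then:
No Solution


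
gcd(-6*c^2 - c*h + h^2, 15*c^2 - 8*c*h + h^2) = 3*c - h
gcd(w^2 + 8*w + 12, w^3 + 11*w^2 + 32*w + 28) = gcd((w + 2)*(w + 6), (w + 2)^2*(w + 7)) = w + 2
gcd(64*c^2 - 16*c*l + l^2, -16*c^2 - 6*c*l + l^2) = 8*c - l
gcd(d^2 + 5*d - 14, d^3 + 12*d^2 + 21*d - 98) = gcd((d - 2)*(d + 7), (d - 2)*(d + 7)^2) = d^2 + 5*d - 14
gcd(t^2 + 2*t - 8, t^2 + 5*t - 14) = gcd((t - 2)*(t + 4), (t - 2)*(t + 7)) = t - 2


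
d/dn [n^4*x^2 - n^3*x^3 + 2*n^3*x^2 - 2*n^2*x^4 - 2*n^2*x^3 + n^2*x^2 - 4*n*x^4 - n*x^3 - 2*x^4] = x^2*(4*n^3 - 3*n^2*x + 6*n^2 - 4*n*x^2 - 4*n*x + 2*n - 4*x^2 - x)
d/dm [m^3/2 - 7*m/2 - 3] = 3*m^2/2 - 7/2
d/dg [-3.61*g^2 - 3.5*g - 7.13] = -7.22*g - 3.5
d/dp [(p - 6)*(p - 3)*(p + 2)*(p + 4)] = 4*p^3 - 9*p^2 - 56*p + 36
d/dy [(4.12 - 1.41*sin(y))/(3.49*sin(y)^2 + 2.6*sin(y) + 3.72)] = (4.9209*sin(y)^2 - 28.7576*sin(y) - 15.9572)*cos(y)/(12.1801*sin(y)^4 + 18.148*sin(y)^3 + 32.7256*sin(y)^2 + 19.344*sin(y) + 13.8384)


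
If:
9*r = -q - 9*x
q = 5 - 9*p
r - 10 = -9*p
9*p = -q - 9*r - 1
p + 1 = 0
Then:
No Solution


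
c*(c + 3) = c^2 + 3*c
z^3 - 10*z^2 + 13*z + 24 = (z - 8)*(z - 3)*(z + 1)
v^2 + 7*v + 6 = (v + 1)*(v + 6)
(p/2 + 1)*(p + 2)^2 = p^3/2 + 3*p^2 + 6*p + 4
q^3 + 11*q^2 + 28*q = q*(q + 4)*(q + 7)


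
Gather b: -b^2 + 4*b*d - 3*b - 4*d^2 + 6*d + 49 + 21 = -b^2 + b*(4*d - 3) - 4*d^2 + 6*d + 70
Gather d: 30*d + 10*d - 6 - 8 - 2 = 40*d - 16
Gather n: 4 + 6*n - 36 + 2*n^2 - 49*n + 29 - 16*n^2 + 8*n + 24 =-14*n^2 - 35*n + 21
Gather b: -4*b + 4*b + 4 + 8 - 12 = 0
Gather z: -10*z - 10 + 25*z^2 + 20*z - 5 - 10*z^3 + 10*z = -10*z^3 + 25*z^2 + 20*z - 15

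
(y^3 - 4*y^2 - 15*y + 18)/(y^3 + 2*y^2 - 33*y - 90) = (y - 1)/(y + 5)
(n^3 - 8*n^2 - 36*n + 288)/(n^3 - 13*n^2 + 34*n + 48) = (n + 6)/(n + 1)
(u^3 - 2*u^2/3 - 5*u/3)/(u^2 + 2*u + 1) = u*(3*u - 5)/(3*(u + 1))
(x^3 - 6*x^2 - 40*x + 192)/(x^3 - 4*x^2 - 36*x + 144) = (x - 8)/(x - 6)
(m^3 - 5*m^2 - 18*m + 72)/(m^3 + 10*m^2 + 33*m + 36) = (m^2 - 9*m + 18)/(m^2 + 6*m + 9)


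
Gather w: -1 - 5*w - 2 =-5*w - 3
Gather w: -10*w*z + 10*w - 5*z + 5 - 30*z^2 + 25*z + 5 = w*(10 - 10*z) - 30*z^2 + 20*z + 10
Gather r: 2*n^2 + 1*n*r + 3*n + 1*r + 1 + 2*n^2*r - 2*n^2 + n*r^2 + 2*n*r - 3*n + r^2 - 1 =r^2*(n + 1) + r*(2*n^2 + 3*n + 1)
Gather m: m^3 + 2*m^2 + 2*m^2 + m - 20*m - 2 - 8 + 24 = m^3 + 4*m^2 - 19*m + 14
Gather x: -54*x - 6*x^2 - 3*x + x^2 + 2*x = -5*x^2 - 55*x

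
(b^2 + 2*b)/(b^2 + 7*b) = (b + 2)/(b + 7)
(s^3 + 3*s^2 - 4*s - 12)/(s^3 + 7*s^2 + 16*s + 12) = (s - 2)/(s + 2)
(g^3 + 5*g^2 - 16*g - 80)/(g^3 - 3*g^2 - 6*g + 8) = (g^2 + 9*g + 20)/(g^2 + g - 2)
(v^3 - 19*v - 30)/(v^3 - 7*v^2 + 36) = (v^2 - 2*v - 15)/(v^2 - 9*v + 18)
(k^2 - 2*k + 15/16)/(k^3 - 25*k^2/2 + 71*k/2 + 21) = (16*k^2 - 32*k + 15)/(8*(2*k^3 - 25*k^2 + 71*k + 42))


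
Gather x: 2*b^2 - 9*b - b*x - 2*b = 2*b^2 - b*x - 11*b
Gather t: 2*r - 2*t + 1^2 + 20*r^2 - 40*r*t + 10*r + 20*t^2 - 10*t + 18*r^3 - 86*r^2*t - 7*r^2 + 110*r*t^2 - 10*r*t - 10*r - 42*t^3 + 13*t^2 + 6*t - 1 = 18*r^3 + 13*r^2 + 2*r - 42*t^3 + t^2*(110*r + 33) + t*(-86*r^2 - 50*r - 6)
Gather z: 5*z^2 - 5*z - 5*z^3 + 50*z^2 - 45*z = -5*z^3 + 55*z^2 - 50*z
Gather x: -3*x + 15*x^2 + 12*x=15*x^2 + 9*x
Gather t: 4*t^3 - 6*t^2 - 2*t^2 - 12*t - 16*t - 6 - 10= 4*t^3 - 8*t^2 - 28*t - 16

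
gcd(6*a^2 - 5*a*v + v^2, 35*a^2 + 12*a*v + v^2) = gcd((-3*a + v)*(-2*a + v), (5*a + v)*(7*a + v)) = 1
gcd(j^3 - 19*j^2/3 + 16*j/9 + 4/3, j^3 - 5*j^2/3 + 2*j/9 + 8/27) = j^2 - j/3 - 2/9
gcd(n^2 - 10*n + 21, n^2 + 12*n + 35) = 1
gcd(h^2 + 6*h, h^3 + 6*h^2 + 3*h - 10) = 1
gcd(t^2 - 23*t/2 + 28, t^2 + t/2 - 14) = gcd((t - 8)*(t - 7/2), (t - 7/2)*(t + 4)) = t - 7/2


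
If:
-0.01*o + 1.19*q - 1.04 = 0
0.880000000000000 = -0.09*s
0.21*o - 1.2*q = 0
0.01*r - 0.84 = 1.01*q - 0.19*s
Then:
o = 5.25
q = 0.92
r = 362.50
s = -9.78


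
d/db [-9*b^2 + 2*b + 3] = 2 - 18*b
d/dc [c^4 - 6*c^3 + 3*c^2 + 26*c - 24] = 4*c^3 - 18*c^2 + 6*c + 26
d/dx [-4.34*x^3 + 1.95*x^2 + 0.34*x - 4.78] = -13.02*x^2 + 3.9*x + 0.34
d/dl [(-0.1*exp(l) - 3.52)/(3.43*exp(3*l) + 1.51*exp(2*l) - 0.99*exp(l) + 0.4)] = (0.686*exp(3*l) + 36.3718*exp(2*l) + 10.6304*exp(l) - 3.5248)*exp(l)/(11.7649*exp(6*l) + 10.3586*exp(5*l) - 4.5113*exp(4*l) - 0.2458*exp(3*l) + 2.1881*exp(2*l) - 0.792*exp(l) + 0.16)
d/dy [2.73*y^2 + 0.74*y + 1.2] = 5.46*y + 0.74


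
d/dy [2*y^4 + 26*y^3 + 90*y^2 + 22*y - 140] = 8*y^3 + 78*y^2 + 180*y + 22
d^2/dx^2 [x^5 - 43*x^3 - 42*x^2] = 20*x^3 - 258*x - 84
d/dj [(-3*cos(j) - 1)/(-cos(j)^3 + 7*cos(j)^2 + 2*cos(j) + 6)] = (6*cos(j)^3 - 18*cos(j)^2 - 14*cos(j) + 16)*sin(j)/(-cos(j)^3 + 7*cos(j)^2 + 2*cos(j) + 6)^2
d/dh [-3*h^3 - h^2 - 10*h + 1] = -9*h^2 - 2*h - 10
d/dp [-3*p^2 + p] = 1 - 6*p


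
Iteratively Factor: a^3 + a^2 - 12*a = (a + 4)*(a^2 - 3*a) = (a - 3)*(a + 4)*(a)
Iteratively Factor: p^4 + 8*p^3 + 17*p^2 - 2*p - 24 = (p + 2)*(p^3 + 6*p^2 + 5*p - 12) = (p + 2)*(p + 3)*(p^2 + 3*p - 4) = (p + 2)*(p + 3)*(p + 4)*(p - 1)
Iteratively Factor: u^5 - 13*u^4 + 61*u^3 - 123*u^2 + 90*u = (u - 3)*(u^4 - 10*u^3 + 31*u^2 - 30*u) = (u - 5)*(u - 3)*(u^3 - 5*u^2 + 6*u) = (u - 5)*(u - 3)^2*(u^2 - 2*u) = u*(u - 5)*(u - 3)^2*(u - 2)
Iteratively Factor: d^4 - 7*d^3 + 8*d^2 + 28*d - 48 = (d - 3)*(d^3 - 4*d^2 - 4*d + 16) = (d - 3)*(d - 2)*(d^2 - 2*d - 8) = (d - 3)*(d - 2)*(d + 2)*(d - 4)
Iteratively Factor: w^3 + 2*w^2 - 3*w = (w)*(w^2 + 2*w - 3) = w*(w - 1)*(w + 3)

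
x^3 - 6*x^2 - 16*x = x*(x - 8)*(x + 2)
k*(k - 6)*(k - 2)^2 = k^4 - 10*k^3 + 28*k^2 - 24*k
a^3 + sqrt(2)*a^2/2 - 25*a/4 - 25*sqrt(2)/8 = (a - 5/2)*(a + 5/2)*(a + sqrt(2)/2)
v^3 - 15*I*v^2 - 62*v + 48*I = (v - 8*I)*(v - 6*I)*(v - I)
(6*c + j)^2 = 36*c^2 + 12*c*j + j^2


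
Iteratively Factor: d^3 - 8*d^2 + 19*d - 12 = (d - 4)*(d^2 - 4*d + 3) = (d - 4)*(d - 3)*(d - 1)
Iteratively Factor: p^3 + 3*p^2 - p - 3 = (p - 1)*(p^2 + 4*p + 3) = (p - 1)*(p + 1)*(p + 3)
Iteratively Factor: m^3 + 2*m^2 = (m)*(m^2 + 2*m) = m^2*(m + 2)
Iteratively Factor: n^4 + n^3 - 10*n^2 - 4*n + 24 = (n - 2)*(n^3 + 3*n^2 - 4*n - 12) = (n - 2)^2*(n^2 + 5*n + 6) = (n - 2)^2*(n + 2)*(n + 3)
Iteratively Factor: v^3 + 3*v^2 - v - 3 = (v - 1)*(v^2 + 4*v + 3) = (v - 1)*(v + 1)*(v + 3)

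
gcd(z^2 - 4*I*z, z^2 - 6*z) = z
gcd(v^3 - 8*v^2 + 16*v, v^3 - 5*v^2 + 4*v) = v^2 - 4*v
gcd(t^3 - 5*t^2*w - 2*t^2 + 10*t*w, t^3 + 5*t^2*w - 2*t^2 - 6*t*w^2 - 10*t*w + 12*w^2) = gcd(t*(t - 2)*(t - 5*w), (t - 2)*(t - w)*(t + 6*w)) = t - 2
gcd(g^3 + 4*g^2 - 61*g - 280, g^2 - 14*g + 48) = g - 8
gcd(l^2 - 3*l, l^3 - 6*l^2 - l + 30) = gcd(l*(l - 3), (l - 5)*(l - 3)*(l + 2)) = l - 3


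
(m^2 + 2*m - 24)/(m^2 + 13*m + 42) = (m - 4)/(m + 7)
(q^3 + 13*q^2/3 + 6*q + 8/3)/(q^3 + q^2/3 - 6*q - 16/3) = (3*q + 4)/(3*q - 8)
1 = 1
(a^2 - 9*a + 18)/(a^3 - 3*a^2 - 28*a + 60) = (a - 3)/(a^2 + 3*a - 10)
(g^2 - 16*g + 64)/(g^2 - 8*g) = (g - 8)/g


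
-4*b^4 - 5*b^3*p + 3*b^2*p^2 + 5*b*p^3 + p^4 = (-b + p)*(b + p)^2*(4*b + p)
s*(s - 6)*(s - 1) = s^3 - 7*s^2 + 6*s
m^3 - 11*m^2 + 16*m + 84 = (m - 7)*(m - 6)*(m + 2)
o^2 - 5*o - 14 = (o - 7)*(o + 2)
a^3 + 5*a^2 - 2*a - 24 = (a - 2)*(a + 3)*(a + 4)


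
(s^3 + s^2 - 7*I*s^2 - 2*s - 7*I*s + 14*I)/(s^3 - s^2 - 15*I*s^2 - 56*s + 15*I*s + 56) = (s + 2)/(s - 8*I)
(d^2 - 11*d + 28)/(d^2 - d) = (d^2 - 11*d + 28)/(d*(d - 1))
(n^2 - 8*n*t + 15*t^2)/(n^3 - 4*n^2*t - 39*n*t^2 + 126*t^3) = (-n + 5*t)/(-n^2 + n*t + 42*t^2)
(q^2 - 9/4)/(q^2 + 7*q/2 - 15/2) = (q + 3/2)/(q + 5)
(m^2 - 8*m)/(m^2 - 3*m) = (m - 8)/(m - 3)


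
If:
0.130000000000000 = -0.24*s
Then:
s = -0.54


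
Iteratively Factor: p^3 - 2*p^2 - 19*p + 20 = (p - 1)*(p^2 - p - 20) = (p - 1)*(p + 4)*(p - 5)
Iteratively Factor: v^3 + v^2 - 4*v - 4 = (v + 1)*(v^2 - 4) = (v + 1)*(v + 2)*(v - 2)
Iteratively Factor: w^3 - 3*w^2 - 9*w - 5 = (w + 1)*(w^2 - 4*w - 5) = (w + 1)^2*(w - 5)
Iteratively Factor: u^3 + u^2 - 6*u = (u + 3)*(u^2 - 2*u) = (u - 2)*(u + 3)*(u)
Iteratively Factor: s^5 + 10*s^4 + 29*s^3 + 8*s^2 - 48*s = (s + 4)*(s^4 + 6*s^3 + 5*s^2 - 12*s) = (s + 4)^2*(s^3 + 2*s^2 - 3*s) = (s + 3)*(s + 4)^2*(s^2 - s) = s*(s + 3)*(s + 4)^2*(s - 1)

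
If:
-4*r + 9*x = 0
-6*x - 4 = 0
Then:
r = -3/2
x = -2/3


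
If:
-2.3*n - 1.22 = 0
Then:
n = -0.53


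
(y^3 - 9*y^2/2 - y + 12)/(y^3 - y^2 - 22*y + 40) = (y + 3/2)/(y + 5)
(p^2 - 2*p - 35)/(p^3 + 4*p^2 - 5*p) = (p - 7)/(p*(p - 1))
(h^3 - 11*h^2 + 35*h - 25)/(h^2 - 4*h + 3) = (h^2 - 10*h + 25)/(h - 3)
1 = 1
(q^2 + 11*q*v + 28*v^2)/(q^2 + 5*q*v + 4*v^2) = (q + 7*v)/(q + v)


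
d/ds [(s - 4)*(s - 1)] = 2*s - 5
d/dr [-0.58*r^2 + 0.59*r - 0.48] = 0.59 - 1.16*r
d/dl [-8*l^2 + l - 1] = 1 - 16*l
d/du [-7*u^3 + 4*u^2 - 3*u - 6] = -21*u^2 + 8*u - 3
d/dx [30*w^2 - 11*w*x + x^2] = -11*w + 2*x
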